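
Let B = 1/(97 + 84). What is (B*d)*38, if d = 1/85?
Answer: 38/15385 ≈ 0.0024699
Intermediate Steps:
d = 1/85 ≈ 0.011765
B = 1/181 ≈ 0.0055249
(B*d)*38 = ((1/181)*(1/85))*38 = (1/15385)*38 = 38/15385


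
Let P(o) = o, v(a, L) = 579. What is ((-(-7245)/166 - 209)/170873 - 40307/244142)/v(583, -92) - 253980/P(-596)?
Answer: 63647571556804639841/149358131266805619 ≈ 426.14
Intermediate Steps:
((-(-7245)/166 - 209)/170873 - 40307/244142)/v(583, -92) - 253980/P(-596) = ((-(-7245)/166 - 209)/170873 - 40307/244142)/579 - 253980/(-596) = ((-(-7245)/166 - 209)*(1/170873) - 40307*1/244142)*(1/579) - 253980*(-1/596) = ((-161*(-45/166) - 209)*(1/170873) - 40307/244142)*(1/579) + 63495/149 = ((7245/166 - 209)*(1/170873) - 40307/244142)*(1/579) + 63495/149 = (-27449/166*1/170873 - 40307/244142)*(1/579) + 63495/149 = (-27449/28364918 - 40307/244142)*(1/579) + 63495/149 = -287501550896/1731266952589*1/579 + 63495/149 = -287501550896/1002403565549031 + 63495/149 = 63647571556804639841/149358131266805619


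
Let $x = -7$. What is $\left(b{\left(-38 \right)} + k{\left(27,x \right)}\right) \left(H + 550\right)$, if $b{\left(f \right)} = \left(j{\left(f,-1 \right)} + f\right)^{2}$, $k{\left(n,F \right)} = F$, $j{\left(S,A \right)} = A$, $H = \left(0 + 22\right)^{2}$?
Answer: $1565476$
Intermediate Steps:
$H = 484$ ($H = 22^{2} = 484$)
$b{\left(f \right)} = \left(-1 + f\right)^{2}$
$\left(b{\left(-38 \right)} + k{\left(27,x \right)}\right) \left(H + 550\right) = \left(\left(-1 - 38\right)^{2} - 7\right) \left(484 + 550\right) = \left(\left(-39\right)^{2} - 7\right) 1034 = \left(1521 - 7\right) 1034 = 1514 \cdot 1034 = 1565476$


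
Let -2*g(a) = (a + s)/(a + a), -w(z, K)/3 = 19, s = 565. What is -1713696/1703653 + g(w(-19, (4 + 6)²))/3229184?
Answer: -45061235252531/44797187645952 ≈ -1.0059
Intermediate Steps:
w(z, K) = -57 (w(z, K) = -3*19 = -57)
g(a) = -(565 + a)/(4*a) (g(a) = -(a + 565)/(2*(a + a)) = -(565 + a)/(2*(2*a)) = -(565 + a)*1/(2*a)/2 = -(565 + a)/(4*a))
-1713696/1703653 + g(w(-19, (4 + 6)²))/3229184 = -1713696/1703653 + ((¼)*(-565 - 1*(-57))/(-57))/3229184 = -1713696*1/1703653 + ((¼)*(-1/57)*(-565 + 57))*(1/3229184) = -1713696/1703653 + ((¼)*(-1/57)*(-508))*(1/3229184) = -1713696/1703653 + (127/57)*(1/3229184) = -1713696/1703653 + 127/184063488 = -45061235252531/44797187645952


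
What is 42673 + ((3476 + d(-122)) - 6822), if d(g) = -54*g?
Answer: 45915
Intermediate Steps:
42673 + ((3476 + d(-122)) - 6822) = 42673 + ((3476 - 54*(-122)) - 6822) = 42673 + ((3476 + 6588) - 6822) = 42673 + (10064 - 6822) = 42673 + 3242 = 45915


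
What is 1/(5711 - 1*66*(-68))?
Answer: 1/10199 ≈ 9.8049e-5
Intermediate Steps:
1/(5711 - 1*66*(-68)) = 1/(5711 - 66*(-68)) = 1/(5711 + 4488) = 1/10199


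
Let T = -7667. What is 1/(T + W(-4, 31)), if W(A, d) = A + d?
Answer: -1/7640 ≈ -0.00013089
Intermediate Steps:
1/(T + W(-4, 31)) = 1/(-7667 + (-4 + 31)) = 1/(-7667 + 27) = 1/(-7640) = -1/7640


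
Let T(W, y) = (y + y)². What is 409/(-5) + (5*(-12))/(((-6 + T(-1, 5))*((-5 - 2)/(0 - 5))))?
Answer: -135311/1645 ≈ -82.256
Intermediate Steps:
T(W, y) = 4*y² (T(W, y) = (2*y)² = 4*y²)
409/(-5) + (5*(-12))/(((-6 + T(-1, 5))*((-5 - 2)/(0 - 5)))) = 409/(-5) + (5*(-12))/(((-6 + 4*5²)*((-5 - 2)/(0 - 5)))) = 409*(-⅕) - 60*5/(7*(-6 + 4*25)) = -409/5 - 60*5/(7*(-6 + 100)) = -409/5 - 60/(94*(7/5)) = -409/5 - 60/658/5 = -409/5 - 60*5/658 = -409/5 - 150/329 = -135311/1645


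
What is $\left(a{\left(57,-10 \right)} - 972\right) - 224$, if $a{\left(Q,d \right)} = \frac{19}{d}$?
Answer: $- \frac{11979}{10} \approx -1197.9$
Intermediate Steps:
$\left(a{\left(57,-10 \right)} - 972\right) - 224 = \left(\frac{19}{-10} - 972\right) - 224 = \left(19 \left(- \frac{1}{10}\right) - 972\right) - 224 = \left(- \frac{19}{10} - 972\right) - 224 = - \frac{9739}{10} - 224 = - \frac{11979}{10}$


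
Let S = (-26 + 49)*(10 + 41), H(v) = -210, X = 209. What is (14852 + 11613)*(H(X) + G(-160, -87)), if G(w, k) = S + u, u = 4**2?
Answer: 25909235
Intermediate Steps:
u = 16
S = 1173 (S = 23*51 = 1173)
G(w, k) = 1189 (G(w, k) = 1173 + 16 = 1189)
(14852 + 11613)*(H(X) + G(-160, -87)) = (14852 + 11613)*(-210 + 1189) = 26465*979 = 25909235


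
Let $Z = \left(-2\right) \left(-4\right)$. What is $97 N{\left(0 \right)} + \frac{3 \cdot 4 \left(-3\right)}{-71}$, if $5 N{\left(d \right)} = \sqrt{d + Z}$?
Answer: $\frac{36}{71} + \frac{194 \sqrt{2}}{5} \approx 55.379$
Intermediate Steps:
$Z = 8$
$N{\left(d \right)} = \frac{\sqrt{8 + d}}{5}$ ($N{\left(d \right)} = \frac{\sqrt{d + 8}}{5} = \frac{\sqrt{8 + d}}{5}$)
$97 N{\left(0 \right)} + \frac{3 \cdot 4 \left(-3\right)}{-71} = 97 \frac{\sqrt{8 + 0}}{5} + \frac{3 \cdot 4 \left(-3\right)}{-71} = 97 \frac{\sqrt{8}}{5} + 12 \left(-3\right) \left(- \frac{1}{71}\right) = 97 \frac{2 \sqrt{2}}{5} - - \frac{36}{71} = 97 \frac{2 \sqrt{2}}{5} + \frac{36}{71} = \frac{194 \sqrt{2}}{5} + \frac{36}{71} = \frac{36}{71} + \frac{194 \sqrt{2}}{5}$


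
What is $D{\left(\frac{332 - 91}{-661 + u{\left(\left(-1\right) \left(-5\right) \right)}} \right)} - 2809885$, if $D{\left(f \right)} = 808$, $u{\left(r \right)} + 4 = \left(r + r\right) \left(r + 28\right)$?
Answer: $-2809077$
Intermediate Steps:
$u{\left(r \right)} = -4 + 2 r \left(28 + r\right)$ ($u{\left(r \right)} = -4 + \left(r + r\right) \left(r + 28\right) = -4 + 2 r \left(28 + r\right)$)
$D{\left(\frac{332 - 91}{-661 + u{\left(\left(-1\right) \left(-5\right) \right)}} \right)} - 2809885 = 808 - 2809885 = -2809077$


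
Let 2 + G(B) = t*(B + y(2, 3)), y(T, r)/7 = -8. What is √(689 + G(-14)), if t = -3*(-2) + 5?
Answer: I*√83 ≈ 9.1104*I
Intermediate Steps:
y(T, r) = -56 (y(T, r) = 7*(-8) = -56)
t = 11 (t = 6 + 5 = 11)
G(B) = -618 + 11*B (G(B) = -2 + 11*(B - 56) = -2 + 11*(-56 + B) = -2 + (-616 + 11*B) = -618 + 11*B)
√(689 + G(-14)) = √(689 + (-618 + 11*(-14))) = √(689 + (-618 - 154)) = √(689 - 772) = √(-83) = I*√83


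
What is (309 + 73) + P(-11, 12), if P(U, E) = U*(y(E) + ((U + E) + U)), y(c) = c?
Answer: 360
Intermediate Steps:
P(U, E) = U*(2*E + 2*U) (P(U, E) = U*(E + ((U + E) + U)) = U*(E + ((E + U) + U)) = U*(E + (E + 2*U)) = U*(2*E + 2*U))
(309 + 73) + P(-11, 12) = (309 + 73) + 2*(-11)*(12 - 11) = 382 + 2*(-11)*1 = 382 - 22 = 360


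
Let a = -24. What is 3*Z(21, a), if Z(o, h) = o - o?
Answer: 0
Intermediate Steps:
Z(o, h) = 0
3*Z(21, a) = 3*0 = 0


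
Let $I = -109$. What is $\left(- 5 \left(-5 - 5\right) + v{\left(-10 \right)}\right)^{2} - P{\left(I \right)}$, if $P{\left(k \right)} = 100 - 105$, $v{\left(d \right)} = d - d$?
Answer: $2505$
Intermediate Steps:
$v{\left(d \right)} = 0$
$P{\left(k \right)} = -5$ ($P{\left(k \right)} = 100 - 105 = -5$)
$\left(- 5 \left(-5 - 5\right) + v{\left(-10 \right)}\right)^{2} - P{\left(I \right)} = \left(- 5 \left(-5 - 5\right) + 0\right)^{2} - -5 = \left(\left(-5\right) \left(-10\right) + 0\right)^{2} + 5 = \left(50 + 0\right)^{2} + 5 = 50^{2} + 5 = 2500 + 5 = 2505$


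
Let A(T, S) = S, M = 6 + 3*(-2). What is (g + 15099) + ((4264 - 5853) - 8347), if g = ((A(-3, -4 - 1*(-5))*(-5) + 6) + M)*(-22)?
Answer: 5141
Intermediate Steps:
M = 0 (M = 6 - 6 = 0)
g = -22 (g = (((-4 - 1*(-5))*(-5) + 6) + 0)*(-22) = (((-4 + 5)*(-5) + 6) + 0)*(-22) = ((1*(-5) + 6) + 0)*(-22) = ((-5 + 6) + 0)*(-22) = (1 + 0)*(-22) = 1*(-22) = -22)
(g + 15099) + ((4264 - 5853) - 8347) = (-22 + 15099) + ((4264 - 5853) - 8347) = 15077 + (-1589 - 8347) = 15077 - 9936 = 5141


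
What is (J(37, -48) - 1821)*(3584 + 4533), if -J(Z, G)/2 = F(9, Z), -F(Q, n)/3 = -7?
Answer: -15121971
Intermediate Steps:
F(Q, n) = 21 (F(Q, n) = -3*(-7) = 21)
J(Z, G) = -42 (J(Z, G) = -2*21 = -42)
(J(37, -48) - 1821)*(3584 + 4533) = (-42 - 1821)*(3584 + 4533) = -1863*8117 = -15121971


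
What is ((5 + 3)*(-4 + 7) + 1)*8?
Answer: 200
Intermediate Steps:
((5 + 3)*(-4 + 7) + 1)*8 = (8*3 + 1)*8 = (24 + 1)*8 = 25*8 = 200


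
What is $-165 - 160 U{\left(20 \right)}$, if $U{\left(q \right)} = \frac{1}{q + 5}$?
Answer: $- \frac{857}{5} \approx -171.4$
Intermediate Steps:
$U{\left(q \right)} = \frac{1}{5 + q}$
$-165 - 160 U{\left(20 \right)} = -165 - \frac{160}{5 + 20} = -165 - \frac{160}{25} = -165 - \frac{32}{5} = - \frac{857}{5}$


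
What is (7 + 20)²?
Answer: 729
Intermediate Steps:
(7 + 20)² = 27² = 729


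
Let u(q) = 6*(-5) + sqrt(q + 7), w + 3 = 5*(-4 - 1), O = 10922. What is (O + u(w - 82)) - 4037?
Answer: 6855 + I*sqrt(103) ≈ 6855.0 + 10.149*I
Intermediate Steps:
w = -28 (w = -3 + 5*(-4 - 1) = -3 + 5*(-5) = -3 - 25 = -28)
u(q) = -30 + sqrt(7 + q)
(O + u(w - 82)) - 4037 = (10922 + (-30 + sqrt(7 + (-28 - 82)))) - 4037 = (10922 + (-30 + sqrt(7 - 110))) - 4037 = (10922 + (-30 + sqrt(-103))) - 4037 = (10922 + (-30 + I*sqrt(103))) - 4037 = (10892 + I*sqrt(103)) - 4037 = 6855 + I*sqrt(103)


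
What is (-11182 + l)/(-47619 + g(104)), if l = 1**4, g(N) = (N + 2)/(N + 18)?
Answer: 682041/2904706 ≈ 0.23481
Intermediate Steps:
g(N) = (2 + N)/(18 + N)
l = 1
(-11182 + l)/(-47619 + g(104)) = (-11182 + 1)/(-47619 + (2 + 104)/(18 + 104)) = -11181/(-47619 + 106/122) = -11181/(-47619 + (1/122)*106) = -11181/(-47619 + 53/61) = -11181/(-2904706/61) = -11181*(-61/2904706) = 682041/2904706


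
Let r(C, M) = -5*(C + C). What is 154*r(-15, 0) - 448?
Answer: 22652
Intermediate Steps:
r(C, M) = -10*C
154*r(-15, 0) - 448 = 154*(-10*(-15)) - 448 = 154*150 - 448 = 23100 - 448 = 22652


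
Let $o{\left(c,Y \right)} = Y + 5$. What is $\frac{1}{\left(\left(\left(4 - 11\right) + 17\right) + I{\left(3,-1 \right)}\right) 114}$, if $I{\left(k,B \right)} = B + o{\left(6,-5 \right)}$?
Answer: $\frac{1}{1026} \approx 0.00097466$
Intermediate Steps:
$o{\left(c,Y \right)} = 5 + Y$
$I{\left(k,B \right)} = B$ ($I{\left(k,B \right)} = B + \left(5 - 5\right) = B + 0 = B$)
$\frac{1}{\left(\left(\left(4 - 11\right) + 17\right) + I{\left(3,-1 \right)}\right) 114} = \frac{1}{\left(\left(\left(4 - 11\right) + 17\right) - 1\right) 114} = \frac{1}{\left(\left(-7 + 17\right) - 1\right) 114} = \frac{1}{\left(10 - 1\right) 114} = \frac{1}{9 \cdot 114} = \frac{1}{1026}$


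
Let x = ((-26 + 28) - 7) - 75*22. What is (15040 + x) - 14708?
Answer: -1323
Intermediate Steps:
x = -1655 (x = (2 - 7) - 1650 = -5 - 1650 = -1655)
(15040 + x) - 14708 = (15040 - 1655) - 14708 = 13385 - 14708 = -1323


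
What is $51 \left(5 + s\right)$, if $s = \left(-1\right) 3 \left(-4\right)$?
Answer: $867$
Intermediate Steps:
$s = 12$ ($s = \left(-3\right) \left(-4\right) = 12$)
$51 \left(5 + s\right) = 51 \left(5 + 12\right) = 51 \cdot 17 = 867$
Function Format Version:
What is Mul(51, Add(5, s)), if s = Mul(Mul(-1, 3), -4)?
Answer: 867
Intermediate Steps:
s = 12 (s = Mul(-3, -4) = 12)
Mul(51, Add(5, s)) = Mul(51, Add(5, 12)) = Mul(51, 17) = 867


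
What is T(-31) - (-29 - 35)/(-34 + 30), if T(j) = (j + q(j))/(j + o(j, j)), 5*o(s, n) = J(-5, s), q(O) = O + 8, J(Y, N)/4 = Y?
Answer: -506/35 ≈ -14.457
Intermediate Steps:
J(Y, N) = 4*Y
q(O) = 8 + O
o(s, n) = -4 (o(s, n) = (4*(-5))/5 = (⅕)*(-20) = -4)
T(j) = (8 + 2*j)/(-4 + j) (T(j) = (j + (8 + j))/(j - 4) = (8 + 2*j)/(-4 + j))
T(-31) - (-29 - 35)/(-34 + 30) = 2*(4 - 31)/(-4 - 31) - (-29 - 35)/(-34 + 30) = 2*(-27)/(-35) - (-64)/(-4) = 2*(-1/35)*(-27) - (-1)*(-64)/4 = 54/35 - 1*16 = 54/35 - 16 = -506/35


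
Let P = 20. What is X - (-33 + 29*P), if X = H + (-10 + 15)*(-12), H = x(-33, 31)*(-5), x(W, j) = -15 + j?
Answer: -687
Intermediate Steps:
H = -80 (H = (-15 + 31)*(-5) = 16*(-5) = -80)
X = -140 (X = -80 + (-10 + 15)*(-12) = -80 + 5*(-12) = -80 - 60 = -140)
X - (-33 + 29*P) = -140 - (-33 + 29*20) = -140 - (-33 + 580) = -140 - 1*547 = -140 - 547 = -687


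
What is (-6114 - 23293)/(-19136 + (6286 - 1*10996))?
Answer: 29407/23846 ≈ 1.2332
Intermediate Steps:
(-6114 - 23293)/(-19136 + (6286 - 1*10996)) = -29407/(-19136 + (6286 - 10996)) = -29407/(-19136 - 4710) = -29407/(-23846) = -29407*(-1/23846) = 29407/23846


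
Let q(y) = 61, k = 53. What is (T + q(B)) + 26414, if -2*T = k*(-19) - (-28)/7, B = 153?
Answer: 53953/2 ≈ 26977.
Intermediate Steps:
T = 1003/2 (T = -(53*(-19) - (-28)/7)/2 = -(-1007 - (-28)/7)/2 = -(-1007 - 7*(-4/7))/2 = -(-1007 + 4)/2 = -1/2*(-1003) = 1003/2 ≈ 501.50)
(T + q(B)) + 26414 = (1003/2 + 61) + 26414 = 1125/2 + 26414 = 53953/2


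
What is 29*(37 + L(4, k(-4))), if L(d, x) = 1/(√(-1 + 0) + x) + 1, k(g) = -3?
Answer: 10933/10 - 29*I/10 ≈ 1093.3 - 2.9*I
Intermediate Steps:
L(d, x) = 1 + 1/(I + x) (L(d, x) = 1/(√(-1) + x) + 1 = 1/(I + x) + 1 = 1 + 1/(I + x))
29*(37 + L(4, k(-4))) = 29*(37 + (1 + I - 3)/(I - 3)) = 29*(37 + (-2 + I)/(-3 + I)) = 29*(37 + ((-3 - I)/10)*(-2 + I)) = 29*(37 + (-3 - I)*(-2 + I)/10) = 1073 + 29*(-3 - I)*(-2 + I)/10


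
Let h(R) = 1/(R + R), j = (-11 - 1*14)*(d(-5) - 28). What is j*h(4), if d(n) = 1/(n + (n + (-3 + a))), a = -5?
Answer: 12625/144 ≈ 87.674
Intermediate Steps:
d(n) = 1/(-8 + 2*n) (d(n) = 1/(n + (n + (-3 - 5))) = 1/(n + (n - 8)) = 1/(n + (-8 + n)) = 1/(-8 + 2*n))
j = 12625/18 (j = (-11 - 1*14)*(1/(2*(-4 - 5)) - 28) = (-11 - 14)*((½)/(-9) - 28) = -25*((½)*(-⅑) - 28) = -25*(-1/18 - 28) = -25*(-505/18) = 12625/18 ≈ 701.39)
h(R) = 1/(2*R)
j*h(4) = 12625*((½)/4)/18 = 12625*((½)*(¼))/18 = (12625/18)*(⅛) = 12625/144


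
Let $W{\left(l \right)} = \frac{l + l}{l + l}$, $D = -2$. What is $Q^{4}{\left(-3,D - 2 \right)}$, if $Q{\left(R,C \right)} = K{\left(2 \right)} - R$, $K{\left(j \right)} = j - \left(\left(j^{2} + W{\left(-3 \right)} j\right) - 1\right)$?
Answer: $0$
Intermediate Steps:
$W{\left(l \right)} = 1$ ($W{\left(l \right)} = \frac{2 l}{2 l} = 2 l \frac{1}{2 l} = 1$)
$K{\left(j \right)} = 1 - j^{2}$ ($K{\left(j \right)} = j - \left(\left(j^{2} + 1 j\right) - 1\right) = j - \left(\left(j^{2} + j\right) - 1\right) = j - \left(\left(j + j^{2}\right) - 1\right) = j - \left(-1 + j + j^{2}\right) = 1 - j^{2}$)
$Q{\left(R,C \right)} = -3 - R$ ($Q{\left(R,C \right)} = \left(1 - 2^{2}\right) - R = \left(1 - 4\right) - R = -3 - R$)
$Q^{4}{\left(-3,D - 2 \right)} = \left(-3 - -3\right)^{4} = \left(-3 + 3\right)^{4} = 0^{4} = 0$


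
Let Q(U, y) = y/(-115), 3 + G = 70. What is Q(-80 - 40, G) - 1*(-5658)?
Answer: 650603/115 ≈ 5657.4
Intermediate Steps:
G = 67 (G = -3 + 70 = 67)
Q(U, y) = -y/115 (Q(U, y) = y*(-1/115) = -y/115)
Q(-80 - 40, G) - 1*(-5658) = -1/115*67 - 1*(-5658) = -67/115 + 5658 = 650603/115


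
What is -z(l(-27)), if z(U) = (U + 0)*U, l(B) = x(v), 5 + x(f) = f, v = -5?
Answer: -100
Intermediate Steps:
x(f) = -5 + f
l(B) = -10 (l(B) = -5 - 5 = -10)
z(U) = U**2 (z(U) = U*U = U**2)
-z(l(-27)) = -1*(-10)**2 = -1*100 = -100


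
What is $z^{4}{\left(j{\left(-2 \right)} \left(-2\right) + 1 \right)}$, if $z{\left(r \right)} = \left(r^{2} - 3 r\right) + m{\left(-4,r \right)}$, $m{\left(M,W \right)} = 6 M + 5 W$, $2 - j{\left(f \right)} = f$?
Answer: $14641$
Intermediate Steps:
$j{\left(f \right)} = 2 - f$
$m{\left(M,W \right)} = 5 W + 6 M$
$z{\left(r \right)} = -24 + r^{2} + 2 r$ ($z{\left(r \right)} = \left(r^{2} - 3 r\right) + \left(5 r + 6 \left(-4\right)\right) = \left(r^{2} - 3 r\right) + \left(5 r - 24\right) = \left(r^{2} - 3 r\right) + \left(-24 + 5 r\right) = -24 + r^{2} + 2 r$)
$z^{4}{\left(j{\left(-2 \right)} \left(-2\right) + 1 \right)} = \left(-24 + \left(\left(2 - -2\right) \left(-2\right) + 1\right)^{2} + 2 \left(\left(2 - -2\right) \left(-2\right) + 1\right)\right)^{4} = \left(-24 + \left(\left(2 + 2\right) \left(-2\right) + 1\right)^{2} + 2 \left(\left(2 + 2\right) \left(-2\right) + 1\right)\right)^{4} = \left(-24 + \left(4 \left(-2\right) + 1\right)^{2} + 2 \left(4 \left(-2\right) + 1\right)\right)^{4} = \left(-24 + \left(-8 + 1\right)^{2} + 2 \left(-8 + 1\right)\right)^{4} = \left(-24 + \left(-7\right)^{2} + 2 \left(-7\right)\right)^{4} = \left(-24 + 49 - 14\right)^{4} = 11^{4} = 14641$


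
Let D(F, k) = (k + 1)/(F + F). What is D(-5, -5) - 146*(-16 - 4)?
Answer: 14602/5 ≈ 2920.4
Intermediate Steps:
D(F, k) = (1 + k)/(2*F) (D(F, k) = (1 + k)/((2*F)) = (1 + k)*(1/(2*F)) = (1 + k)/(2*F))
D(-5, -5) - 146*(-16 - 4) = (1/2)*(1 - 5)/(-5) - 146*(-16 - 4) = (1/2)*(-1/5)*(-4) - 146*(-20) = 2/5 + 2920 = 14602/5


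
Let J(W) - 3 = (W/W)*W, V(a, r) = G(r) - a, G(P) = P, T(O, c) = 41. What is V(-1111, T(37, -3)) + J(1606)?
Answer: 2761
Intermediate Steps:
V(a, r) = r - a
J(W) = 3 + W (J(W) = 3 + (W/W)*W = 3 + 1*W = 3 + W)
V(-1111, T(37, -3)) + J(1606) = (41 - 1*(-1111)) + (3 + 1606) = (41 + 1111) + 1609 = 1152 + 1609 = 2761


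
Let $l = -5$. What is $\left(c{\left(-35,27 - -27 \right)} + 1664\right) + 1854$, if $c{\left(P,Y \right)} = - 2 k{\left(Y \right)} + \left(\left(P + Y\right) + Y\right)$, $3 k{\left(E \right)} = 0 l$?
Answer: $3591$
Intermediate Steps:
$k{\left(E \right)} = 0$ ($k{\left(E \right)} = \frac{0 \left(-5\right)}{3} = \frac{1}{3} \cdot 0 = 0$)
$c{\left(P,Y \right)} = P + 2 Y$ ($c{\left(P,Y \right)} = \left(-2\right) 0 + \left(\left(P + Y\right) + Y\right) = 0 + \left(P + 2 Y\right) = P + 2 Y$)
$\left(c{\left(-35,27 - -27 \right)} + 1664\right) + 1854 = \left(\left(-35 + 2 \left(27 - -27\right)\right) + 1664\right) + 1854 = \left(\left(-35 + 2 \left(27 + 27\right)\right) + 1664\right) + 1854 = \left(\left(-35 + 2 \cdot 54\right) + 1664\right) + 1854 = \left(\left(-35 + 108\right) + 1664\right) + 1854 = \left(73 + 1664\right) + 1854 = 1737 + 1854 = 3591$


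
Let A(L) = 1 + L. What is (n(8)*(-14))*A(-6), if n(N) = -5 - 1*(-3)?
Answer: -140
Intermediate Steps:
n(N) = -2 (n(N) = -5 + 3 = -2)
(n(8)*(-14))*A(-6) = (-2*(-14))*(1 - 6) = 28*(-5) = -140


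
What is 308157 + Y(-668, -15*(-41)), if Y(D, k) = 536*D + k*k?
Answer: 328334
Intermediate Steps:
Y(D, k) = k**2 + 536*D (Y(D, k) = 536*D + k**2 = k**2 + 536*D)
308157 + Y(-668, -15*(-41)) = 308157 + ((-15*(-41))**2 + 536*(-668)) = 308157 + (615**2 - 358048) = 308157 + (378225 - 358048) = 308157 + 20177 = 328334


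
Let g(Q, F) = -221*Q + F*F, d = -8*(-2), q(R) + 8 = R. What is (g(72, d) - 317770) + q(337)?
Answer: -333097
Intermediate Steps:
q(R) = -8 + R
d = 16
g(Q, F) = F² - 221*Q (g(Q, F) = -221*Q + F² = F² - 221*Q)
(g(72, d) - 317770) + q(337) = ((16² - 221*72) - 317770) + (-8 + 337) = ((256 - 15912) - 317770) + 329 = (-15656 - 317770) + 329 = -333426 + 329 = -333097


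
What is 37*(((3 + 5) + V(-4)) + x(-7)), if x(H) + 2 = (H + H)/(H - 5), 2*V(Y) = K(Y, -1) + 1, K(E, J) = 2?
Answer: 962/3 ≈ 320.67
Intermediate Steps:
V(Y) = 3/2 (V(Y) = (2 + 1)/2 = (½)*3 = 3/2)
x(H) = -2 + 2*H/(-5 + H) (x(H) = -2 + (H + H)/(H - 5) = -2 + (2*H)/(-5 + H) = -2 + 2*H/(-5 + H))
37*(((3 + 5) + V(-4)) + x(-7)) = 37*(((3 + 5) + 3/2) + 10/(-5 - 7)) = 37*((8 + 3/2) + 10/(-12)) = 37*(19/2 + 10*(-1/12)) = 37*(19/2 - ⅚) = 37*(26/3) = 962/3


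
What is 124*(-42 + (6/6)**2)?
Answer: -5084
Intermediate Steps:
124*(-42 + (6/6)**2) = 124*(-42 + (6*(1/6))**2) = 124*(-42 + 1**2) = 124*(-42 + 1) = 124*(-41) = -5084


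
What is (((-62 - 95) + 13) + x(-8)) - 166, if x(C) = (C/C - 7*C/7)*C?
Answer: -382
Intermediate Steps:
x(C) = C*(1 - C) (x(C) = (1 - 7*C*(1/7))*C = (1 - C)*C = C*(1 - C))
(((-62 - 95) + 13) + x(-8)) - 166 = (((-62 - 95) + 13) - 8*(1 - 1*(-8))) - 166 = ((-157 + 13) - 8*(1 + 8)) - 166 = (-144 - 8*9) - 166 = (-144 - 72) - 166 = -216 - 166 = -382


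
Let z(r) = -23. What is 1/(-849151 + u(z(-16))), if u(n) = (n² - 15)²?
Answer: -1/584955 ≈ -1.7095e-6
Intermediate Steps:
u(n) = (-15 + n²)²
1/(-849151 + u(z(-16))) = 1/(-849151 + (-15 + (-23)²)²) = 1/(-849151 + (-15 + 529)²) = 1/(-849151 + 514²) = 1/(-849151 + 264196) = 1/(-584955) = -1/584955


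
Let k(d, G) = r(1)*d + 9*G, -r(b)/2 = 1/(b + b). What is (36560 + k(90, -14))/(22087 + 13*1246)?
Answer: 36344/38285 ≈ 0.94930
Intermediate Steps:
r(b) = -1/b (r(b) = -2/(b + b) = -2*1/(2*b) = -1/b)
k(d, G) = -d + 9*G (k(d, G) = (-1/1)*d + 9*G = (-1*1)*d + 9*G = -d + 9*G)
(36560 + k(90, -14))/(22087 + 13*1246) = (36560 + (-1*90 + 9*(-14)))/(22087 + 13*1246) = (36560 + (-90 - 126))/(22087 + 16198) = (36560 - 216)/38285 = 36344*(1/38285) = 36344/38285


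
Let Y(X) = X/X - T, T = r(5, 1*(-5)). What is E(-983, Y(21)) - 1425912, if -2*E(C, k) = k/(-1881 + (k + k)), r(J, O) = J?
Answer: -2693547770/1889 ≈ -1.4259e+6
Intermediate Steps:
T = 5
Y(X) = -4 (Y(X) = X/X - 1*5 = 1 - 5 = -4)
E(C, k) = -k/(2*(-1881 + 2*k)) (E(C, k) = -k/(2*(-1881 + (k + k))) = -k/(2*(-1881 + 2*k)))
E(-983, Y(21)) - 1425912 = -1*(-4)/(-3762 + 4*(-4)) - 1425912 = -1*(-4)/(-3762 - 16) - 1425912 = -1*(-4)/(-3778) - 1425912 = -1*(-4)*(-1/3778) - 1425912 = -2/1889 - 1425912 = -2693547770/1889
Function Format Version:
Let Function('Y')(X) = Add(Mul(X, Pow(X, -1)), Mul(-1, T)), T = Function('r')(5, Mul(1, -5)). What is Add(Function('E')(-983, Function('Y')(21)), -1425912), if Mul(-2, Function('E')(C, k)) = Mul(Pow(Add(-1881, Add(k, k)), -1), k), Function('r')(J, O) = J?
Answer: Rational(-2693547770, 1889) ≈ -1.4259e+6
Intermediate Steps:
T = 5
Function('Y')(X) = -4 (Function('Y')(X) = Add(Mul(X, Pow(X, -1)), Mul(-1, 5)) = Add(1, -5) = -4)
Function('E')(C, k) = Mul(Rational(-1, 2), k, Pow(Add(-1881, Mul(2, k)), -1)) (Function('E')(C, k) = Mul(Rational(-1, 2), Mul(Pow(Add(-1881, Add(k, k)), -1), k)) = Mul(Rational(-1, 2), Mul(Pow(Add(-1881, Mul(2, k)), -1), k)) = Mul(Rational(-1, 2), Mul(k, Pow(Add(-1881, Mul(2, k)), -1))) = Mul(Rational(-1, 2), k, Pow(Add(-1881, Mul(2, k)), -1)))
Add(Function('E')(-983, Function('Y')(21)), -1425912) = Add(Mul(-1, -4, Pow(Add(-3762, Mul(4, -4)), -1)), -1425912) = Add(Mul(-1, -4, Pow(Add(-3762, -16), -1)), -1425912) = Add(Mul(-1, -4, Pow(-3778, -1)), -1425912) = Add(Mul(-1, -4, Rational(-1, 3778)), -1425912) = Add(Rational(-2, 1889), -1425912) = Rational(-2693547770, 1889)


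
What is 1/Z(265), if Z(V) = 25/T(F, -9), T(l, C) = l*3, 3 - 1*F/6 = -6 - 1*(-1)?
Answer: 144/25 ≈ 5.7600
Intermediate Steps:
F = 48 (F = 18 - 6*(-6 - 1*(-1)) = 18 - 6*(-6 + 1) = 18 - 6*(-5) = 18 + 30 = 48)
T(l, C) = 3*l
Z(V) = 25/144 (Z(V) = 25/((3*48)) = 25/144)
1/Z(265) = 1/(25/144) = 144/25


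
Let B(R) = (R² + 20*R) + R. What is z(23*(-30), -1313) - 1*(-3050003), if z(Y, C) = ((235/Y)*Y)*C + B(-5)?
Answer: 2741368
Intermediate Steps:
B(R) = R² + 21*R
z(Y, C) = -80 + 235*C (z(Y, C) = ((235/Y)*Y)*C - 5*(21 - 5) = 235*C - 5*16 = 235*C - 80 = -80 + 235*C)
z(23*(-30), -1313) - 1*(-3050003) = (-80 + 235*(-1313)) - 1*(-3050003) = (-80 - 308555) + 3050003 = -308635 + 3050003 = 2741368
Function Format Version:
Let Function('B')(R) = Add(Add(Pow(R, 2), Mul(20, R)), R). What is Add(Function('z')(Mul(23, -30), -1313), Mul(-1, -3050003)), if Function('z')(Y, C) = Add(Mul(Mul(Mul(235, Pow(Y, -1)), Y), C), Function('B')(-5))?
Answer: 2741368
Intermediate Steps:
Function('B')(R) = Add(Pow(R, 2), Mul(21, R))
Function('z')(Y, C) = Add(-80, Mul(235, C)) (Function('z')(Y, C) = Add(Mul(Mul(Mul(235, Pow(Y, -1)), Y), C), Mul(-5, Add(21, -5))) = Add(Mul(235, C), Mul(-5, 16)) = Add(Mul(235, C), -80) = Add(-80, Mul(235, C)))
Add(Function('z')(Mul(23, -30), -1313), Mul(-1, -3050003)) = Add(Add(-80, Mul(235, -1313)), Mul(-1, -3050003)) = Add(Add(-80, -308555), 3050003) = Add(-308635, 3050003) = 2741368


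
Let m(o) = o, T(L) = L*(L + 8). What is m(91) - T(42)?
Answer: -2009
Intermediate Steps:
T(L) = L*(8 + L)
m(91) - T(42) = 91 - 42*(8 + 42) = 91 - 42*50 = 91 - 1*2100 = 91 - 2100 = -2009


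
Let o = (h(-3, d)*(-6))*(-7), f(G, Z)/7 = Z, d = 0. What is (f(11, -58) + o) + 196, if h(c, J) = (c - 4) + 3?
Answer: -378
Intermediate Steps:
h(c, J) = -1 + c (h(c, J) = (-4 + c) + 3 = -1 + c)
f(G, Z) = 7*Z
o = -168 (o = ((-1 - 3)*(-6))*(-7) = -4*(-6)*(-7) = 24*(-7) = -168)
(f(11, -58) + o) + 196 = (7*(-58) - 168) + 196 = (-406 - 168) + 196 = -574 + 196 = -378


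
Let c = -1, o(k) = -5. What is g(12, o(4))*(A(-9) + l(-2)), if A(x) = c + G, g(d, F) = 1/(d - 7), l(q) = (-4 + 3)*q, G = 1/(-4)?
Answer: 3/20 ≈ 0.15000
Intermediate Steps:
G = -¼ ≈ -0.25000
l(q) = -q
g(d, F) = 1/(-7 + d)
A(x) = -5/4 (A(x) = -1 - ¼ = -5/4)
g(12, o(4))*(A(-9) + l(-2)) = (-5/4 - 1*(-2))/(-7 + 12) = (-5/4 + 2)/5 = (⅕)*(¾) = 3/20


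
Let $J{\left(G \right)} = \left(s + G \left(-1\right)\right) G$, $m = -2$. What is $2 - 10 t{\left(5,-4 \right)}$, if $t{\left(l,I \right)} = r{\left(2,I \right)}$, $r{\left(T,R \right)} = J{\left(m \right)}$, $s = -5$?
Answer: $-58$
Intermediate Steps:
$J{\left(G \right)} = G \left(-5 - G\right)$ ($J{\left(G \right)} = \left(-5 + G \left(-1\right)\right) G = \left(-5 - G\right) G = G \left(-5 - G\right)$)
$r{\left(T,R \right)} = 6$ ($r{\left(T,R \right)} = \left(-1\right) \left(-2\right) \left(5 - 2\right) = \left(-1\right) \left(-2\right) 3 = 6$)
$t{\left(l,I \right)} = 6$
$2 - 10 t{\left(5,-4 \right)} = 2 - 60 = -58$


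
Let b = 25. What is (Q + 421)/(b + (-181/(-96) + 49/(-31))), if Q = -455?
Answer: -101184/75307 ≈ -1.3436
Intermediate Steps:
(Q + 421)/(b + (-181/(-96) + 49/(-31))) = (-455 + 421)/(25 + (-181/(-96) + 49/(-31))) = -34/(25 + (-181*(-1/96) + 49*(-1/31))) = -34/(25 + (181/96 - 49/31)) = -34/(25 + 907/2976) = -34/75307/2976 = -34*2976/75307 = -101184/75307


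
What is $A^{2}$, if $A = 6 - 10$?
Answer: $16$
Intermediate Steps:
$A = -4$ ($A = 6 - 10 = -4$)
$A^{2} = \left(-4\right)^{2} = 16$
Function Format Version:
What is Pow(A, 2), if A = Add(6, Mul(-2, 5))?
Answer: 16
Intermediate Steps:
A = -4 (A = Add(6, -10) = -4)
Pow(A, 2) = Pow(-4, 2) = 16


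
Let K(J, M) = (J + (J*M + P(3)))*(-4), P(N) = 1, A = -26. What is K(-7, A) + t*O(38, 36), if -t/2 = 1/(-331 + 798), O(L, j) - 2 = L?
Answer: -328848/467 ≈ -704.17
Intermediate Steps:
O(L, j) = 2 + L
t = -2/467 (t = -2/(-331 + 798) = -2/467 ≈ -0.0042827)
K(J, M) = -4 - 4*J - 4*J*M (K(J, M) = (J + (J*M + 1))*(-4) = (J + (1 + J*M))*(-4) = (1 + J + J*M)*(-4) = -4 - 4*J - 4*J*M)
K(-7, A) + t*O(38, 36) = (-4 - 4*(-7) - 4*(-7)*(-26)) - 2*(2 + 38)/467 = (-4 + 28 - 728) - 2/467*40 = -704 - 80/467 = -328848/467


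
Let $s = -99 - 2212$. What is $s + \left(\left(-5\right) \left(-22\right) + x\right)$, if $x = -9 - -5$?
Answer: $-2205$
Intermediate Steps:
$x = -4$ ($x = -9 + 5 = -4$)
$s = -2311$ ($s = -99 - 2212 = -2311$)
$s + \left(\left(-5\right) \left(-22\right) + x\right) = -2311 - -106 = -2311 + \left(110 - 4\right) = -2311 + 106 = -2205$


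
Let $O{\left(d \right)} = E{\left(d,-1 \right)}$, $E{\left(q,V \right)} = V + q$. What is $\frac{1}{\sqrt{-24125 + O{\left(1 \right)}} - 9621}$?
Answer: $- \frac{9621}{92587766} - \frac{5 i \sqrt{965}}{92587766} \approx -0.00010391 - 1.6776 \cdot 10^{-6} i$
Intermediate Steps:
$O{\left(d \right)} = -1 + d$
$\frac{1}{\sqrt{-24125 + O{\left(1 \right)}} - 9621} = \frac{1}{\sqrt{-24125 + \left(-1 + 1\right)} - 9621} = \frac{1}{\sqrt{-24125 + 0} - 9621} = \frac{1}{\sqrt{-24125} - 9621} = \frac{1}{5 i \sqrt{965} - 9621} = \frac{1}{-9621 + 5 i \sqrt{965}}$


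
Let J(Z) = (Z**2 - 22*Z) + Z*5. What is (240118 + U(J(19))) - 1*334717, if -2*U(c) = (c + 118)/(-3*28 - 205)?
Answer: -27339033/289 ≈ -94599.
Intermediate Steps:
J(Z) = Z**2 - 17*Z (J(Z) = (Z**2 - 22*Z) + 5*Z = Z**2 - 17*Z)
U(c) = 59/289 + c/578 (U(c) = -(c + 118)/(2*(-3*28 - 205)) = -(118 + c)/(2*(-84 - 205)) = -(118 + c)/(2*(-289)) = -(118 + c)*(-1)/(2*289) = -(-118/289 - c/289)/2 = 59/289 + c/578)
(240118 + U(J(19))) - 1*334717 = (240118 + (59/289 + (19*(-17 + 19))/578)) - 1*334717 = (240118 + (59/289 + (19*2)/578)) - 334717 = (240118 + (59/289 + (1/578)*38)) - 334717 = (240118 + (59/289 + 19/289)) - 334717 = (240118 + 78/289) - 334717 = 69394180/289 - 334717 = -27339033/289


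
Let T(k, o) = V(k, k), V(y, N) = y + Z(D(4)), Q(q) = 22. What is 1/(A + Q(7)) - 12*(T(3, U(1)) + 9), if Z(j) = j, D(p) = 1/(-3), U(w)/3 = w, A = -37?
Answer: -2101/15 ≈ -140.07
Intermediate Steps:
U(w) = 3*w
D(p) = -⅓
V(y, N) = -⅓ + y (V(y, N) = y - ⅓ = -⅓ + y)
T(k, o) = -⅓ + k
1/(A + Q(7)) - 12*(T(3, U(1)) + 9) = 1/(-37 + 22) - 12*((-⅓ + 3) + 9) = 1/(-15) - 12*(8/3 + 9) = -1/15 - 12*35/3 = -1/15 - 1*140 = -1/15 - 140 = -2101/15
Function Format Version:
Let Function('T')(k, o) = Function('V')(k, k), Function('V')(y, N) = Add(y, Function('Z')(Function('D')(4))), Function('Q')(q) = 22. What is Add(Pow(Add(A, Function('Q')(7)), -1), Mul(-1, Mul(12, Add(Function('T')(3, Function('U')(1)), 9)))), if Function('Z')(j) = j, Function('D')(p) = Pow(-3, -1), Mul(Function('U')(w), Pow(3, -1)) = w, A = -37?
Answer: Rational(-2101, 15) ≈ -140.07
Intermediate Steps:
Function('U')(w) = Mul(3, w)
Function('D')(p) = Rational(-1, 3)
Function('V')(y, N) = Add(Rational(-1, 3), y) (Function('V')(y, N) = Add(y, Rational(-1, 3)) = Add(Rational(-1, 3), y))
Function('T')(k, o) = Add(Rational(-1, 3), k)
Add(Pow(Add(A, Function('Q')(7)), -1), Mul(-1, Mul(12, Add(Function('T')(3, Function('U')(1)), 9)))) = Add(Pow(Add(-37, 22), -1), Mul(-1, Mul(12, Add(Add(Rational(-1, 3), 3), 9)))) = Add(Pow(-15, -1), Mul(-1, Mul(12, Add(Rational(8, 3), 9)))) = Add(Rational(-1, 15), Mul(-1, Mul(12, Rational(35, 3)))) = Add(Rational(-1, 15), Mul(-1, 140)) = Add(Rational(-1, 15), -140) = Rational(-2101, 15)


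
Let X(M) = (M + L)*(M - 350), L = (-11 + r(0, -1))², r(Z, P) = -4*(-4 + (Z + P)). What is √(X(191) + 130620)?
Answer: 6*√2427 ≈ 295.59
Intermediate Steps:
r(Z, P) = 16 - 4*P - 4*Z (r(Z, P) = -4*(-4 + (P + Z)) = -4*(-4 + P + Z) = 16 - 4*P - 4*Z)
L = 81 (L = (-11 + (16 - 4*(-1) - 4*0))² = (-11 + (16 + 4 + 0))² = (-11 + 20)² = 9² = 81)
X(M) = (-350 + M)*(81 + M) (X(M) = (M + 81)*(M - 350) = (81 + M)*(-350 + M) = (-350 + M)*(81 + M))
√(X(191) + 130620) = √((-28350 + 191² - 269*191) + 130620) = √((-28350 + 36481 - 51379) + 130620) = √(-43248 + 130620) = √87372 = 6*√2427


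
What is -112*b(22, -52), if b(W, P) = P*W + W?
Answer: 125664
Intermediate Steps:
b(W, P) = W + P*W
-112*b(22, -52) = -2464*(1 - 52) = -2464*(-51) = -112*(-1122) = 125664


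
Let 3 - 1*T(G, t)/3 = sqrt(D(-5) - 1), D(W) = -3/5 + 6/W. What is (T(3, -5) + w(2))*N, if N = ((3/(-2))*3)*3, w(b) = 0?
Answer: -243/2 + 81*I*sqrt(70)/10 ≈ -121.5 + 67.769*I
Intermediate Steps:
D(W) = -3/5 + 6/W (D(W) = -3*1/5 + 6/W = -3/5 + 6/W)
T(G, t) = 9 - 3*I*sqrt(70)/5 (T(G, t) = 9 - 3*sqrt((-3/5 + 6/(-5)) - 1) = 9 - 3*sqrt((-3/5 + 6*(-1/5)) - 1) = 9 - 3*sqrt((-3/5 - 6/5) - 1) = 9 - 3*sqrt(-9/5 - 1) = 9 - 3*I*sqrt(70)/5)
N = -27/2 (N = ((3*(-1/2))*3)*3 = -3/2*3*3 = -9/2*3 = -27/2 ≈ -13.500)
(T(3, -5) + w(2))*N = ((9 - 3*I*sqrt(70)/5) + 0)*(-27/2) = (9 - 3*I*sqrt(70)/5)*(-27/2) = -243/2 + 81*I*sqrt(70)/10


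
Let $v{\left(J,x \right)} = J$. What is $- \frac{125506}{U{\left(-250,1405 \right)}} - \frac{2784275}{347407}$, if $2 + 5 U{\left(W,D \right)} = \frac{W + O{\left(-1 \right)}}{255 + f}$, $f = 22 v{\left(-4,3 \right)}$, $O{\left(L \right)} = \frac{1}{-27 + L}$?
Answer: $\frac{1019361348334885}{5681146671} \approx 1.7943 \cdot 10^{5}$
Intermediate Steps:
$f = -88$ ($f = 22 \left(-4\right) = -88$)
$U{\left(W,D \right)} = - \frac{9353}{23380} + \frac{W}{835}$ ($U{\left(W,D \right)} = - \frac{2}{5} + \frac{\left(W + \frac{1}{-27 - 1}\right) \frac{1}{255 - 88}}{5} = - \frac{2}{5} + \frac{\left(W + \frac{1}{-28}\right) \frac{1}{167}}{5} = - \frac{2}{5} + \frac{\left(W - \frac{1}{28}\right) \frac{1}{167}}{5} = - \frac{2}{5} + \frac{\left(- \frac{1}{28} + W\right) \frac{1}{167}}{5} = - \frac{2}{5} + \frac{- \frac{1}{4676} + \frac{W}{167}}{5} = - \frac{2}{5} + \left(- \frac{1}{23380} + \frac{W}{835}\right) = - \frac{9353}{23380} + \frac{W}{835}$)
$- \frac{125506}{U{\left(-250,1405 \right)}} - \frac{2784275}{347407} = - \frac{125506}{- \frac{9353}{23380} + \frac{1}{835} \left(-250\right)} - \frac{2784275}{347407} = - \frac{125506}{- \frac{9353}{23380} - \frac{50}{167}} - \frac{2784275}{347407} = - \frac{125506}{- \frac{16353}{23380}} - \frac{2784275}{347407} = \left(-125506\right) \left(- \frac{23380}{16353}\right) - \frac{2784275}{347407} = \frac{2934330280}{16353} - \frac{2784275}{347407} = \frac{1019361348334885}{5681146671}$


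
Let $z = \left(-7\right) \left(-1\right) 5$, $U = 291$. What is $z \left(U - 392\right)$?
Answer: $-3535$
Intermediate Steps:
$z = 35$ ($z = 7 \cdot 5 = 35$)
$z \left(U - 392\right) = 35 \left(291 - 392\right) = 35 \left(-101\right) = -3535$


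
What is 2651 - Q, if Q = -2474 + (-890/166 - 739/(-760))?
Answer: 323561863/63080 ≈ 5129.4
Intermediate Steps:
Q = -156336783/63080 (Q = -2474 + (-890*1/166 - 739*(-1/760)) = -2474 + (-445/83 + 739/760) = -2474 - 276863/63080 = -156336783/63080 ≈ -2478.4)
2651 - Q = 2651 - 1*(-156336783/63080) = 2651 + 156336783/63080 = 323561863/63080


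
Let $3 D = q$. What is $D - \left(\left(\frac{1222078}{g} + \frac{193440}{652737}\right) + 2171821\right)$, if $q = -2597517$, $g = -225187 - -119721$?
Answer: $- \frac{34852746199676879}{11473593407} \approx -3.0376 \cdot 10^{6}$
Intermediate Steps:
$g = -105466$ ($g = -225187 + 119721 = -105466$)
$D = -865839$ ($D = \frac{1}{3} \left(-2597517\right) = -865839$)
$D - \left(\left(\frac{1222078}{g} + \frac{193440}{652737}\right) + 2171821\right) = -865839 - \left(\left(\frac{1222078}{-105466} + \frac{193440}{652737}\right) + 2171821\right) = -865839 - \left(\left(1222078 \left(- \frac{1}{105466}\right) + 193440 \cdot \frac{1}{652737}\right) + 2171821\right) = -865839 - \left(\left(- \frac{611039}{52733} + \frac{64480}{217579}\right) + 2171821\right) = -865839 - \left(- \frac{129549030741}{11473593407} + 2171821\right) = -865839 - \frac{24918461557753406}{11473593407} = - \frac{34852746199676879}{11473593407}$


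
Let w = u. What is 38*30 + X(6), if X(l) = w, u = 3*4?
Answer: 1152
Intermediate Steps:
u = 12
w = 12
X(l) = 12
38*30 + X(6) = 38*30 + 12 = 1140 + 12 = 1152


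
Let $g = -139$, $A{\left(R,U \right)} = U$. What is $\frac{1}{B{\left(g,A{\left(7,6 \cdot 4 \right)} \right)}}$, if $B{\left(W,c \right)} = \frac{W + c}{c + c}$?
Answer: $- \frac{48}{115} \approx -0.41739$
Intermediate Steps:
$B{\left(W,c \right)} = \frac{W + c}{2 c}$
$\frac{1}{B{\left(g,A{\left(7,6 \cdot 4 \right)} \right)}} = \frac{1}{\frac{1}{2} \frac{1}{6 \cdot 4} \left(-139 + 6 \cdot 4\right)} = \frac{1}{\frac{1}{2} \cdot \frac{1}{24} \left(-139 + 24\right)} = \frac{1}{\frac{1}{2} \cdot \frac{1}{24} \left(-115\right)} = \frac{1}{- \frac{115}{48}} = - \frac{48}{115}$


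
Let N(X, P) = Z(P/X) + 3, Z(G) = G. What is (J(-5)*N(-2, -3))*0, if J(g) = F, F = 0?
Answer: 0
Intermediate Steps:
J(g) = 0
N(X, P) = 3 + P/X (N(X, P) = P/X + 3 = 3 + P/X)
(J(-5)*N(-2, -3))*0 = (0*(3 - 3/(-2)))*0 = (0*(3 - 3*(-½)))*0 = (0*(3 + 3/2))*0 = (0*(9/2))*0 = 0*0 = 0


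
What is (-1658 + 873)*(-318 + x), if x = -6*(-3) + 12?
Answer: 226080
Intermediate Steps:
x = 30 (x = 18 + 12 = 30)
(-1658 + 873)*(-318 + x) = (-1658 + 873)*(-318 + 30) = -785*(-288) = 226080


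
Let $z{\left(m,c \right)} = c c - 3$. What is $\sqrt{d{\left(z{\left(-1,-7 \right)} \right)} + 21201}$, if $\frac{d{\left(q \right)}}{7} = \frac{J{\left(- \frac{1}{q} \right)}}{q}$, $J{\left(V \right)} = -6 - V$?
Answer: $\frac{\sqrt{44859391}}{46} \approx 145.6$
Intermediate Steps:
$z{\left(m,c \right)} = -3 + c^{2}$ ($z{\left(m,c \right)} = c^{2} - 3 = -3 + c^{2}$)
$d{\left(q \right)} = \frac{7 \left(-6 + \frac{1}{q}\right)}{q}$ ($d{\left(q \right)} = 7 \frac{-6 - - \frac{1}{q}}{q} = 7 \frac{-6 + \frac{1}{q}}{q} = \frac{7 \left(-6 + \frac{1}{q}\right)}{q}$)
$\sqrt{d{\left(z{\left(-1,-7 \right)} \right)} + 21201} = \sqrt{\frac{7 \left(1 - 6 \left(-3 + \left(-7\right)^{2}\right)\right)}{\left(-3 + \left(-7\right)^{2}\right)^{2}} + 21201} = \sqrt{\frac{7 \left(1 - 6 \left(-3 + 49\right)\right)}{\left(-3 + 49\right)^{2}} + 21201} = \sqrt{\frac{7 \left(1 - 276\right)}{2116} + 21201} = \sqrt{7 \cdot \frac{1}{2116} \left(1 - 276\right) + 21201} = \sqrt{7 \cdot \frac{1}{2116} \left(-275\right) + 21201} = \sqrt{- \frac{1925}{2116} + 21201} = \sqrt{\frac{44859391}{2116}} = \frac{\sqrt{44859391}}{46}$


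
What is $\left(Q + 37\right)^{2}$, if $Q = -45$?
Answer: $64$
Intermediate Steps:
$\left(Q + 37\right)^{2} = \left(-45 + 37\right)^{2} = \left(-8\right)^{2} = 64$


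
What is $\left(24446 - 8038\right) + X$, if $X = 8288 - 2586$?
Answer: $22110$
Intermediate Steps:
$X = 5702$ ($X = 8288 - 2586 = 5702$)
$\left(24446 - 8038\right) + X = \left(24446 - 8038\right) + 5702 = 16408 + 5702 = 22110$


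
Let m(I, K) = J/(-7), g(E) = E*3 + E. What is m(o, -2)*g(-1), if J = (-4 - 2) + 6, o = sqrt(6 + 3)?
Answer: 0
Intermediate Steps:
o = 3 (o = sqrt(9) = 3)
g(E) = 4*E (g(E) = 3*E + E = 4*E)
J = 0 (J = -6 + 6 = 0)
m(I, K) = 0 (m(I, K) = 0/(-7) = 0*(-1/7) = 0)
m(o, -2)*g(-1) = 0*(4*(-1)) = 0*(-4) = 0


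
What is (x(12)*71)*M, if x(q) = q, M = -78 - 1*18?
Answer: -81792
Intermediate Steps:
M = -96 (M = -78 - 18 = -96)
(x(12)*71)*M = (12*71)*(-96) = 852*(-96) = -81792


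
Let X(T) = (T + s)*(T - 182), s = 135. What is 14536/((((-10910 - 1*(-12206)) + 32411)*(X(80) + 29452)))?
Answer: 7268/126772027 ≈ 5.7331e-5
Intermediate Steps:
X(T) = (-182 + T)*(135 + T) (X(T) = (T + 135)*(T - 182) = (135 + T)*(-182 + T) = (-182 + T)*(135 + T))
14536/((((-10910 - 1*(-12206)) + 32411)*(X(80) + 29452))) = 14536/((((-10910 - 1*(-12206)) + 32411)*((-24570 + 80² - 47*80) + 29452))) = 14536/((((-10910 + 12206) + 32411)*((-24570 + 6400 - 3760) + 29452))) = 14536/(((1296 + 32411)*(-21930 + 29452))) = 14536/((33707*7522)) = 14536/253544054 = 14536*(1/253544054) = 7268/126772027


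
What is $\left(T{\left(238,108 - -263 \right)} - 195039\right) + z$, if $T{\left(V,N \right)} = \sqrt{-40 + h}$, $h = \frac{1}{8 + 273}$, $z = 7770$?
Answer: $-187269 + \frac{i \sqrt{3158159}}{281} \approx -1.8727 \cdot 10^{5} + 6.3243 i$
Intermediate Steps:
$h = \frac{1}{281} \approx 0.0035587$
$T{\left(V,N \right)} = \frac{i \sqrt{3158159}}{281}$ ($T{\left(V,N \right)} = \sqrt{-40 + \frac{1}{281}} = \sqrt{- \frac{11239}{281}} = \frac{i \sqrt{3158159}}{281}$)
$\left(T{\left(238,108 - -263 \right)} - 195039\right) + z = \left(\frac{i \sqrt{3158159}}{281} - 195039\right) + 7770 = \left(-195039 + \frac{i \sqrt{3158159}}{281}\right) + 7770 = -187269 + \frac{i \sqrt{3158159}}{281}$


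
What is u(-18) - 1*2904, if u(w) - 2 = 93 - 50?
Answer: -2859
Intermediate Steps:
u(w) = 45 (u(w) = 2 + (93 - 50) = 2 + 43 = 45)
u(-18) - 1*2904 = 45 - 1*2904 = 45 - 2904 = -2859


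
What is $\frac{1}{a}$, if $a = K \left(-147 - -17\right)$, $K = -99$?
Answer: $\frac{1}{12870} \approx 7.77 \cdot 10^{-5}$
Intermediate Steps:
$a = 12870$ ($a = - 99 \left(-147 - -17\right) = - 99 \left(-147 + \left(-33 + 50\right)\right) = - 99 \left(-147 + 17\right) = \left(-99\right) \left(-130\right) = 12870$)
$\frac{1}{a} = \frac{1}{12870}$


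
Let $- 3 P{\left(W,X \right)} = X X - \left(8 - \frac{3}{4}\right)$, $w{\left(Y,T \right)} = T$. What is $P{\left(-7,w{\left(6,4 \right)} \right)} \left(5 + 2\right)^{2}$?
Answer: $- \frac{1715}{12} \approx -142.92$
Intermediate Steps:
$P{\left(W,X \right)} = \frac{29}{12} - \frac{X^{2}}{3}$ ($P{\left(W,X \right)} = - \frac{X X - \left(8 - \frac{3}{4}\right)}{3} = - \frac{X^{2} - \frac{29}{4}}{3} = - \frac{- \frac{29}{4} + X^{2}}{3} = \frac{29}{12} - \frac{X^{2}}{3}$)
$P{\left(-7,w{\left(6,4 \right)} \right)} \left(5 + 2\right)^{2} = \left(\frac{29}{12} - \frac{4^{2}}{3}\right) \left(5 + 2\right)^{2} = \left(\frac{29}{12} - \frac{16}{3}\right) 7^{2} = \left(\frac{29}{12} - \frac{16}{3}\right) 49 = \left(- \frac{35}{12}\right) 49 = - \frac{1715}{12}$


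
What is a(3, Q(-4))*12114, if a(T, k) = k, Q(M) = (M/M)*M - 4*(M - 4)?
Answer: 339192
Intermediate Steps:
Q(M) = 16 - 3*M (Q(M) = 1*M - 4*(-4 + M) = M + (16 - 4*M) = 16 - 3*M)
a(3, Q(-4))*12114 = (16 - 3*(-4))*12114 = (16 + 12)*12114 = 28*12114 = 339192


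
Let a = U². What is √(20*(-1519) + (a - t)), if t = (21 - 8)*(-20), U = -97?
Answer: I*√20711 ≈ 143.91*I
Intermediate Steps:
t = -260 (t = 13*(-20) = -260)
a = 9409 (a = (-97)² = 9409)
√(20*(-1519) + (a - t)) = √(20*(-1519) + (9409 - 1*(-260))) = √(-30380 + (9409 + 260)) = √(-30380 + 9669) = √(-20711) = I*√20711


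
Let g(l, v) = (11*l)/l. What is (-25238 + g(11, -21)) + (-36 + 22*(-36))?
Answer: -26055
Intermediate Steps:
g(l, v) = 11
(-25238 + g(11, -21)) + (-36 + 22*(-36)) = (-25238 + 11) + (-36 + 22*(-36)) = -25227 + (-36 - 792) = -25227 - 828 = -26055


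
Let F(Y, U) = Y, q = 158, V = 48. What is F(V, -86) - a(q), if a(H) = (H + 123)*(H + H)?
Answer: -88748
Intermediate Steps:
a(H) = 2*H*(123 + H) (a(H) = (123 + H)*(2*H) = 2*H*(123 + H))
F(V, -86) - a(q) = 48 - 2*158*(123 + 158) = 48 - 2*158*281 = 48 - 1*88796 = 48 - 88796 = -88748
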